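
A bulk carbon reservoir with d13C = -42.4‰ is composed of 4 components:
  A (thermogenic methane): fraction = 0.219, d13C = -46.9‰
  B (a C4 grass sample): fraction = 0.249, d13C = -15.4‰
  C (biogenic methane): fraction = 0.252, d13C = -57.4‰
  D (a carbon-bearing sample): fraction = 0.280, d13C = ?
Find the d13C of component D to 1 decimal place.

Isotope mass balance: δ_bulk = Σ fᵢ·δᵢ.
-42.4 = 0.219×(-46.9) + 0.249×(-15.4) + 0.252×(-57.4) + 0.280×δ_D
0.280·δ_D = -42.4 − (-28.571) = -13.829
δ_D = -13.829 / 0.280 = -49.39‰

-49.4‰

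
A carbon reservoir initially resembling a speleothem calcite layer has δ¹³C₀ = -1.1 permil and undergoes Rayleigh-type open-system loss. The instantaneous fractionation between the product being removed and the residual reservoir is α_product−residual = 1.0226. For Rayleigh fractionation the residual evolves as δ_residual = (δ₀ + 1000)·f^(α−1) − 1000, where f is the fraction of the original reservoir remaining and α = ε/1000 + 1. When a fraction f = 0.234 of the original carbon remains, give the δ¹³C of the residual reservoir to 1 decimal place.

Rayleigh residual: δ_res = (δ₀ + 1000)·f^(α−1) − 1000
α − 1 = 0.02260
f^(α−1) = 0.234^(0.02260) = 0.967708
δ_res = (-1.1 + 1000) × 0.967708 − 1000 = 966.643 − 1000 = -33.36 permil

-33.4 permil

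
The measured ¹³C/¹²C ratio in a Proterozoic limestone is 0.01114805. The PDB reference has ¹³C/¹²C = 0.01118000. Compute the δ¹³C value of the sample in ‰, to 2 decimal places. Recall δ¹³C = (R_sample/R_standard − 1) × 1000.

δ¹³C = (R_sample / R_standard − 1) × 1000
R_sample / R_standard = 0.01114805 / 0.01118000 = 0.997142
δ¹³C = (0.997142 − 1) × 1000 = -2.858‰

-2.86‰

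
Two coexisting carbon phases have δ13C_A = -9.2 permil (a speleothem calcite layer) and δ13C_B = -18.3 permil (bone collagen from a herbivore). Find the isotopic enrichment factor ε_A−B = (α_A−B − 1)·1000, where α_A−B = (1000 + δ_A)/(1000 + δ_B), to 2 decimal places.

9.27 permil

α_A−B = (1000 + -9.2) / (1000 + -18.3) = 990.8 / 981.7 = 1.009270
ε_A−B = (1.009270 − 1) × 1000 = 9.270 permil
(The approximation ε ≈ δ_A − δ_B would give 9.1 permil.)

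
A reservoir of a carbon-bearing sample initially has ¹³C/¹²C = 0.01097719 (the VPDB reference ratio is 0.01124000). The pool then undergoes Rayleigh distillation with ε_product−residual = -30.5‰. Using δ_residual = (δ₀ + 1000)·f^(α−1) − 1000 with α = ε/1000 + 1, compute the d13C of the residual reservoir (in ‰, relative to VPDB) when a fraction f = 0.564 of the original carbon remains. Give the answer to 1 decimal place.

δ₀ = (0.01097719/0.01124000 − 1)×1000 = (0.976618 − 1)×1000 = -23.382‰
α − 1 = ε/1000 = -0.0305
f^(α−1) = 0.564^(-0.0305) = 1.017621
δ_res = (-23.382 + 1000) × 1.017621 − 1000 = 993.827 − 1000 = -6.17‰

-6.2‰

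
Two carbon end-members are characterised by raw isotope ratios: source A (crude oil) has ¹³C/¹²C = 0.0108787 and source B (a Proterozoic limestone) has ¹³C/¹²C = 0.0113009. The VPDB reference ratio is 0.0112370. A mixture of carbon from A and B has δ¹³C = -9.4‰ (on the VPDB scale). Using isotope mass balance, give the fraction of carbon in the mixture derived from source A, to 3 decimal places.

0.402

δ_A = (0.0108787/0.0112370 − 1)×1000 = (0.968114 − 1)×1000 = -31.886‰
δ_B = (0.0113009/0.0112370 − 1)×1000 = (1.005687 − 1)×1000 = 5.687‰
f_A = (δ_mix − δ_B)/(δ_A − δ_B) = (-9.4 − (5.687))/(-31.886 − (5.687))
f_A = -15.087 / -37.572 = 0.4015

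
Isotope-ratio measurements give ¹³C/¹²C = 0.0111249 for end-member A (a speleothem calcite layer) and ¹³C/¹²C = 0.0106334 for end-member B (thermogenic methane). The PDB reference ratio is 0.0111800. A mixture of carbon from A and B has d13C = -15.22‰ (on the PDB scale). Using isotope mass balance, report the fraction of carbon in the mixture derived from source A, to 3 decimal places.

0.766

δ_A = (0.0111249/0.0111800 − 1)×1000 = (0.995072 − 1)×1000 = -4.928‰
δ_B = (0.0106334/0.0111800 − 1)×1000 = (0.951109 − 1)×1000 = -48.891‰
f_A = (δ_mix − δ_B)/(δ_A − δ_B) = (-15.22 − (-48.891))/(-4.928 − (-48.891))
f_A = 33.671 / 43.962 = 0.7659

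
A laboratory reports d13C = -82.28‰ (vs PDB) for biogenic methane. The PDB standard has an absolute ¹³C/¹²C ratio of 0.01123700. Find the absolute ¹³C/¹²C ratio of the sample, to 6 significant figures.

0.0103124

R_sample = R_standard × (d13C/1000 + 1)
R_sample = 0.01123700 × (-82.28/1000 + 1) = 0.01123700 × 0.917720
R_sample = 0.0103124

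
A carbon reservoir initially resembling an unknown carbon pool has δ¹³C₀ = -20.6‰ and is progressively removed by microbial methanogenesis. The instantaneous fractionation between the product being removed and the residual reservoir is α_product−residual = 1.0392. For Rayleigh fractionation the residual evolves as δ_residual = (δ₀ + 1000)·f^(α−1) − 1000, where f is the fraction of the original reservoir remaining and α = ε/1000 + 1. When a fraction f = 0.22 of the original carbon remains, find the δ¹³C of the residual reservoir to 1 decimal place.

Rayleigh residual: δ_res = (δ₀ + 1000)·f^(α−1) − 1000
α − 1 = 0.03920
f^(α−1) = 0.22^(0.03920) = 0.942373
δ_res = (-20.6 + 1000) × 0.942373 − 1000 = 922.960 − 1000 = -77.04‰

-77.0‰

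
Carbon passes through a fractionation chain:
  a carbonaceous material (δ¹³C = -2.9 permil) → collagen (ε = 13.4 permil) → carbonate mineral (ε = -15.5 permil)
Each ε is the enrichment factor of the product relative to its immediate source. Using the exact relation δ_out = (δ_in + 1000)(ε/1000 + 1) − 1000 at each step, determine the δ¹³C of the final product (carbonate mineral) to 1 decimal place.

-5.2 permil

step 1: δ = (-2.90 + 1000)·(13.4/1000 + 1) − 1000 = 10.46 permil
step 2: δ = (10.46 + 1000)·(-15.5/1000 + 1) − 1000 = -5.20 permil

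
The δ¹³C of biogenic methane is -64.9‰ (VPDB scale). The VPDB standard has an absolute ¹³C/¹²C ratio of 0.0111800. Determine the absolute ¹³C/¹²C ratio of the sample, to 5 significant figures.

R_sample = R_standard × (δ¹³C/1000 + 1)
R_sample = 0.0111800 × (-64.9/1000 + 1) = 0.0111800 × 0.935100
R_sample = 0.0104544

0.010454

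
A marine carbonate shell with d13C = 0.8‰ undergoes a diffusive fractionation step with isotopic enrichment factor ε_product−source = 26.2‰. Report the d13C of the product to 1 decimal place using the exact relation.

To first order, δ_product ≈ δ_source + ε = 27.0‰.
Exactly, δ_product = (δ_source + 1000)·(ε/1000 + 1) − 1000.
δ_product = (0.8 + 1000) × (26.2/1000 + 1) − 1000
δ_product = 27.02‰

27.0‰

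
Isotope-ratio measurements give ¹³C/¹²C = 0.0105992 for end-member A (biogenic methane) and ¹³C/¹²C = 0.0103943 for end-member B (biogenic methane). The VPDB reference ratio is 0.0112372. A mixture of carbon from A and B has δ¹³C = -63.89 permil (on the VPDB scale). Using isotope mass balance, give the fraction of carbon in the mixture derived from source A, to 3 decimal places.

0.610

δ_A = (0.0105992/0.0112372 − 1)×1000 = (0.943224 − 1)×1000 = -56.776 permil
δ_B = (0.0103943/0.0112372 − 1)×1000 = (0.924990 − 1)×1000 = -75.010 permil
f_A = (δ_mix − δ_B)/(δ_A − δ_B) = (-63.89 − (-75.010))/(-56.776 − (-75.010))
f_A = 11.120 / 18.234 = 0.6098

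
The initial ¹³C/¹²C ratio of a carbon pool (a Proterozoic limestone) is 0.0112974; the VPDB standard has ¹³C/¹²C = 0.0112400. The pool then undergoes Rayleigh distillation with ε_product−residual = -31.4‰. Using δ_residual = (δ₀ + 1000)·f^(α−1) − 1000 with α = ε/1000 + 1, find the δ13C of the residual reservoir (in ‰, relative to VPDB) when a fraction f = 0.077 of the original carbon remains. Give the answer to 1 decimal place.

δ₀ = (0.0112974/0.0112400 − 1)×1000 = (1.005107 − 1)×1000 = 5.107‰
α − 1 = ε/1000 = -0.0314
f^(α−1) = 0.077^(-0.0314) = 1.083838
δ_res = (5.107 + 1000) × 1.083838 − 1000 = 1089.372 − 1000 = 89.37‰

89.4‰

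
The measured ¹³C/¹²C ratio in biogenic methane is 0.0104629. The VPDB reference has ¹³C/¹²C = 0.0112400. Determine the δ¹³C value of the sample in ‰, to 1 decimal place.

-69.1‰

δ¹³C = (R_sample / R_standard − 1) × 1000
R_sample / R_standard = 0.0104629 / 0.0112400 = 0.930863
δ¹³C = (0.930863 − 1) × 1000 = -69.14‰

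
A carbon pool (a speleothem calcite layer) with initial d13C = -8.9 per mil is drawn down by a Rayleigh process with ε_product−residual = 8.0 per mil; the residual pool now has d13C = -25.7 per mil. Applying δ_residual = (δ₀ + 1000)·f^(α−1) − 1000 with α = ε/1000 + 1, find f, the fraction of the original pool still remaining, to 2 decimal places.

0.12

α − 1 = ε/1000 = 0.0080
(δ_res + 1000)/(δ₀ + 1000) = (-25.7 + 1000)/(-8.9 + 1000) = 974.3/991.1 = 0.983049
f = 0.983049^(1/0.0080) = exp(ln(0.983049)/0.0080) = exp(-0.01710/0.0080)
f = exp(-2.1370) = 0.1180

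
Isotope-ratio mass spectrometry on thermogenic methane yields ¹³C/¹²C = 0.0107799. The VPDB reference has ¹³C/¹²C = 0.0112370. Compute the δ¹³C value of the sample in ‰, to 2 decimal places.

-40.68‰

δ¹³C = (R_sample / R_standard − 1) × 1000
R_sample / R_standard = 0.0107799 / 0.0112370 = 0.959322
δ¹³C = (0.959322 − 1) × 1000 = -40.678‰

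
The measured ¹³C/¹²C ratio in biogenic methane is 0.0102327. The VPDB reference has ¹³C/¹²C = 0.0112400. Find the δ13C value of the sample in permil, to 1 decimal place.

δ13C = (R_sample / R_standard − 1) × 1000
R_sample / R_standard = 0.0102327 / 0.0112400 = 0.910383
δ13C = (0.910383 − 1) × 1000 = -89.62 permil

-89.6 permil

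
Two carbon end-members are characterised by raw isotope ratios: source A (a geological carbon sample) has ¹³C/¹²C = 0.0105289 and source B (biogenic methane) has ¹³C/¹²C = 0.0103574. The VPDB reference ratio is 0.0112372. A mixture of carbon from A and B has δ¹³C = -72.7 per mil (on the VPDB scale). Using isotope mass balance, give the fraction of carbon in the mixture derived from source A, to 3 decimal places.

δ_A = (0.0105289/0.0112372 − 1)×1000 = (0.936968 − 1)×1000 = -63.032 per mil
δ_B = (0.0103574/0.0112372 − 1)×1000 = (0.921706 − 1)×1000 = -78.294 per mil
f_A = (δ_mix − δ_B)/(δ_A − δ_B) = (-72.7 − (-78.294))/(-63.032 − (-78.294))
f_A = 5.594 / 15.262 = 0.3665

0.367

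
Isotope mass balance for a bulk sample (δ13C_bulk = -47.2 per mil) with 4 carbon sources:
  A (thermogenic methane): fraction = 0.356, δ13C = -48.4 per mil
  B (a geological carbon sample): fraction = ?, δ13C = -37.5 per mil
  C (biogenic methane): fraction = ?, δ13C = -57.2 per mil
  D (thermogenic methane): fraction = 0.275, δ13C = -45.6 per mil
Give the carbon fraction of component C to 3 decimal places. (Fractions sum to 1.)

Let f_C and f_B be the unknown fractions; fractions sum to 1 so f_C + f_B = 0.369.
Mass balance: Σ fᵢ·δᵢ = δ_bulk ⇒ f_C·(-57.2) + f_B·(-37.5) = -47.2 − (-29.770) = -17.430
Substitute f_B = 0.369 − f_C:
f_C·(-57.2 − -37.5) = -17.430 − 0.369×(-37.5) = -3.592
f_C = -3.592 / -19.7 = 0.1823

0.182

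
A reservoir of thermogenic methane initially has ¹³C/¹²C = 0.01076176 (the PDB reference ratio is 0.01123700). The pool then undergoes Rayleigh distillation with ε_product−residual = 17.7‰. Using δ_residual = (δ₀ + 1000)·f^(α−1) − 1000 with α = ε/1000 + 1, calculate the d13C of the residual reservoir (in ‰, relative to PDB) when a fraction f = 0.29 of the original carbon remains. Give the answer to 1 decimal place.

δ₀ = (0.01076176/0.01123700 − 1)×1000 = (0.957708 − 1)×1000 = -42.292‰
α − 1 = ε/1000 = 0.0177
f^(α−1) = 0.29^(0.0177) = 0.978328
δ_res = (-42.292 + 1000) × 0.978328 − 1000 = 936.952 − 1000 = -63.05‰

-63.0‰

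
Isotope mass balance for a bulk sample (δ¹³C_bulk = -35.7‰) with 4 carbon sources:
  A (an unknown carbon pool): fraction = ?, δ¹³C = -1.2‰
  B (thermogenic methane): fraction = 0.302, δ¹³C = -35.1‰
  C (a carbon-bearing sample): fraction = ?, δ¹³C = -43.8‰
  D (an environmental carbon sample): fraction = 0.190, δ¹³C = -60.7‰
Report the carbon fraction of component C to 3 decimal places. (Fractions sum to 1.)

0.304

Let f_C and f_A be the unknown fractions; fractions sum to 1 so f_C + f_A = 0.508.
Mass balance: Σ fᵢ·δᵢ = δ_bulk ⇒ f_C·(-43.8) + f_A·(-1.2) = -35.7 − (-22.133) = -13.567
Substitute f_A = 0.508 − f_C:
f_C·(-43.8 − -1.2) = -13.567 − 0.508×(-1.2) = -12.957
f_C = -12.957 / -42.6 = 0.3042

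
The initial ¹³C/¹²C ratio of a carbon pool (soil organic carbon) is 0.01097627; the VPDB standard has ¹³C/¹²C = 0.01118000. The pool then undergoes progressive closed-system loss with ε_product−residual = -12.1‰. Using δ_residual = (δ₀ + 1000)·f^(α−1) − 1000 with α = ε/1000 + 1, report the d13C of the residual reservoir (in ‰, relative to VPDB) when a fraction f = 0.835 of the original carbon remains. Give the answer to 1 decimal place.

δ₀ = (0.01097627/0.01118000 − 1)×1000 = (0.981777 − 1)×1000 = -18.223‰
α − 1 = ε/1000 = -0.0121
f^(α−1) = 0.835^(-0.0121) = 1.002184
δ_res = (-18.223 + 1000) × 1.002184 − 1000 = 983.922 − 1000 = -16.08‰

-16.1‰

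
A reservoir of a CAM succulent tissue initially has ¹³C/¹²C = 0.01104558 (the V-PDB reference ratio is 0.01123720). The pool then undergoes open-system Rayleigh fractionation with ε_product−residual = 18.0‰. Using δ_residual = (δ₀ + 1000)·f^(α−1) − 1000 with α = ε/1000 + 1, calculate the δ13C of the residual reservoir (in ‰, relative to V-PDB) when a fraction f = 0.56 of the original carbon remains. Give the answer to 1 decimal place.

δ₀ = (0.01104558/0.01123720 − 1)×1000 = (0.982948 − 1)×1000 = -17.052‰
α − 1 = ε/1000 = 0.0180
f^(α−1) = 0.56^(0.0180) = 0.989618
δ_res = (-17.052 + 1000) × 0.989618 − 1000 = 972.742 − 1000 = -27.26‰

-27.3‰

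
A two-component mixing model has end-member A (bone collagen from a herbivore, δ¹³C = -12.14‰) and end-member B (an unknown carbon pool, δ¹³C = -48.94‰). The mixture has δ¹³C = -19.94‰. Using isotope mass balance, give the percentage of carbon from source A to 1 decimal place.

δ_mix = f_A·δ_A + (1 − f_A)·δ_B  ⇒  f_A = (δ_mix − δ_B)/(δ_A − δ_B)
f_A = (-19.94 − (-48.94)) / (-12.14 − (-48.94))
f_A = 29.00 / 36.80 = 0.7880

78.8%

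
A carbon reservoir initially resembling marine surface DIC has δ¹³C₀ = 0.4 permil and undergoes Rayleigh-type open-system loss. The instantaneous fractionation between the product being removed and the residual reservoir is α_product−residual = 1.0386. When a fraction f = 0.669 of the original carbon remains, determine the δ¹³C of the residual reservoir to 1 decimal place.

-15.0 permil

Rayleigh residual: δ_res = (δ₀ + 1000)·f^(α−1) − 1000
α − 1 = 0.03860
f^(α−1) = 0.669^(0.03860) = 0.984604
δ_res = (0.4 + 1000) × 0.984604 − 1000 = 984.998 − 1000 = -15.00 permil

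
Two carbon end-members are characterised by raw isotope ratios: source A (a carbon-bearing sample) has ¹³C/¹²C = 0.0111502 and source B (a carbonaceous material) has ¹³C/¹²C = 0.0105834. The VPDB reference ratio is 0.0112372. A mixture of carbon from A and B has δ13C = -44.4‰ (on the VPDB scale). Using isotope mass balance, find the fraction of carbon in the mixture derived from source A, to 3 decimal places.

δ_A = (0.0111502/0.0112372 − 1)×1000 = (0.992258 − 1)×1000 = -7.742‰
δ_B = (0.0105834/0.0112372 − 1)×1000 = (0.941818 − 1)×1000 = -58.182‰
f_A = (δ_mix − δ_B)/(δ_A − δ_B) = (-44.4 − (-58.182))/(-7.742 − (-58.182))
f_A = 13.782 / 50.440 = 0.2732

0.273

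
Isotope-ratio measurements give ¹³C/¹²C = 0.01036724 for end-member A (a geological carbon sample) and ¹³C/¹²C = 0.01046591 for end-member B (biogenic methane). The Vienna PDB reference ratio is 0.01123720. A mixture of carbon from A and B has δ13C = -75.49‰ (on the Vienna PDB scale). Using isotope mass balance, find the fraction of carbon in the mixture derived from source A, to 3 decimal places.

δ_A = (0.01036724/0.01123720 − 1)×1000 = (0.922582 − 1)×1000 = -77.418‰
δ_B = (0.01046591/0.01123720 − 1)×1000 = (0.931363 − 1)×1000 = -68.637‰
f_A = (δ_mix − δ_B)/(δ_A − δ_B) = (-75.49 − (-68.637))/(-77.418 − (-68.637))
f_A = -6.853 / -8.781 = 0.7804

0.780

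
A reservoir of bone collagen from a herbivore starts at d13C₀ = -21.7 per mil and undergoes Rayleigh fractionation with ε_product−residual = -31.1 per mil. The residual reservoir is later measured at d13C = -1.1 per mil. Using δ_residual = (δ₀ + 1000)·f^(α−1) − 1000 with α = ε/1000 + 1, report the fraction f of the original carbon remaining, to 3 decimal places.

α − 1 = ε/1000 = -0.0311
(δ_res + 1000)/(δ₀ + 1000) = (-1.1 + 1000)/(-21.7 + 1000) = 998.9/978.3 = 1.021057
f = 1.021057^(1/-0.0311) = exp(ln(1.021057)/-0.0311) = exp(0.02084/-0.0311)
f = exp(-0.6700) = 0.5117

0.512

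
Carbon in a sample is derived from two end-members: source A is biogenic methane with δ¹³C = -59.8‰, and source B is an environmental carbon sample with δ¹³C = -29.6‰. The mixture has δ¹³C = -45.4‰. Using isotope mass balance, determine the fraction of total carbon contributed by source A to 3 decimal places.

δ_mix = f_A·δ_A + (1 − f_A)·δ_B  ⇒  f_A = (δ_mix − δ_B)/(δ_A − δ_B)
f_A = (-45.4 − (-29.6)) / (-59.8 − (-29.6))
f_A = -15.8 / -30.2 = 0.5232

0.523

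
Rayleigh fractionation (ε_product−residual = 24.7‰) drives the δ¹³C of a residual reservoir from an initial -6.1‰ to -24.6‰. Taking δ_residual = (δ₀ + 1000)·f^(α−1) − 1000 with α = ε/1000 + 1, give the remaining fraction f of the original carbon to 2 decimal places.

0.47

α − 1 = ε/1000 = 0.0247
(δ_res + 1000)/(δ₀ + 1000) = (-24.6 + 1000)/(-6.1 + 1000) = 975.4/993.9 = 0.981386
f = 0.981386^(1/0.0247) = exp(ln(0.981386)/0.0247) = exp(-0.01879/0.0247)
f = exp(-0.7607) = 0.4673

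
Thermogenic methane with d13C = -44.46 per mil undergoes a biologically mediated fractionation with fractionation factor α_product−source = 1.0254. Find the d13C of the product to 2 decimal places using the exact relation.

δ_product = (δ_source + 1000)·α − 1000
δ_product = (-44.46 + 1000) × 1.0254 − 1000
δ_product = 979.811 − 1000 = -20.189 per mil

-20.19 per mil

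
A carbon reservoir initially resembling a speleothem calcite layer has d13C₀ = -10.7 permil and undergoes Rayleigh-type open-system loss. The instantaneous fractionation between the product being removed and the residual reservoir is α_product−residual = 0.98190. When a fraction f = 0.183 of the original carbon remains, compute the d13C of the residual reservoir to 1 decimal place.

20.2 permil

Rayleigh residual: δ_res = (δ₀ + 1000)·f^(α−1) − 1000
α − 1 = -0.01810
f^(α−1) = 0.183^(-0.01810) = 1.031216
δ_res = (-10.7 + 1000) × 1.031216 − 1000 = 1020.182 − 1000 = 20.18 permil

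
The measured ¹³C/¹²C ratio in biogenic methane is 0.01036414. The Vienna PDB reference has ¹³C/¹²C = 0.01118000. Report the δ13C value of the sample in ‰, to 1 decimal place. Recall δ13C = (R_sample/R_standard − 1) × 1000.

δ13C = (R_sample / R_standard − 1) × 1000
R_sample / R_standard = 0.01036414 / 0.01118000 = 0.927025
δ13C = (0.927025 − 1) × 1000 = -72.97‰

-73.0‰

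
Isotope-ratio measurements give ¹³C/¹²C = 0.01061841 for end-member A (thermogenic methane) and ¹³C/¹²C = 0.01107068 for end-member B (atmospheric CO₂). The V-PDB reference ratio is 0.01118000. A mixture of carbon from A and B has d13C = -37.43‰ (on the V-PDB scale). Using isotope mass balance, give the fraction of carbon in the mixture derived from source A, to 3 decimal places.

0.684

δ_A = (0.01061841/0.01118000 − 1)×1000 = (0.949768 − 1)×1000 = -50.232‰
δ_B = (0.01107068/0.01118000 − 1)×1000 = (0.990222 − 1)×1000 = -9.778‰
f_A = (δ_mix − δ_B)/(δ_A − δ_B) = (-37.43 − (-9.778))/(-50.232 − (-9.778))
f_A = -27.652 / -40.453 = 0.6835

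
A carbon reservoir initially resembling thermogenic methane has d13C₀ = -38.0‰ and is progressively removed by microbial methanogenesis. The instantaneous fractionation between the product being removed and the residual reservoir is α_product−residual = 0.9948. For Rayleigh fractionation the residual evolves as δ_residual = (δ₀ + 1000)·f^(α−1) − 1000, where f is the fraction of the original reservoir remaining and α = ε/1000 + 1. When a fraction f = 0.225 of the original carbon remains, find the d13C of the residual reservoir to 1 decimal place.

-30.5‰

Rayleigh residual: δ_res = (δ₀ + 1000)·f^(α−1) − 1000
α − 1 = -0.00520
f^(α−1) = 0.225^(-0.00520) = 1.007787
δ_res = (-38.0 + 1000) × 1.007787 − 1000 = 969.491 − 1000 = -30.51‰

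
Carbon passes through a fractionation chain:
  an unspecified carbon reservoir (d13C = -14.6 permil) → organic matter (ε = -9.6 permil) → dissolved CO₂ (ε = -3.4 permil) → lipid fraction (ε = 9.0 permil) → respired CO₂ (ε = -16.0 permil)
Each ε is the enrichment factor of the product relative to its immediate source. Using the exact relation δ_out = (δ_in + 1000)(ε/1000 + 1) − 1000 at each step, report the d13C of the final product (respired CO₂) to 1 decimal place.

-34.3 permil

step 1: δ = (-14.60 + 1000)·(-9.6/1000 + 1) − 1000 = -24.06 permil
step 2: δ = (-24.06 + 1000)·(-3.4/1000 + 1) − 1000 = -27.38 permil
step 3: δ = (-27.38 + 1000)·(9.0/1000 + 1) − 1000 = -18.62 permil
step 4: δ = (-18.62 + 1000)·(-16.0/1000 + 1) − 1000 = -34.33 permil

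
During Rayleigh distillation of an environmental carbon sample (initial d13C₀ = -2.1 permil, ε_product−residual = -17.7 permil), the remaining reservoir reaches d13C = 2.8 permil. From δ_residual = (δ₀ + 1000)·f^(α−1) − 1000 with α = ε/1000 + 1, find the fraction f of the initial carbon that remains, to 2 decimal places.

α − 1 = ε/1000 = -0.0177
(δ_res + 1000)/(δ₀ + 1000) = (2.8 + 1000)/(-2.1 + 1000) = 1002.8/997.9 = 1.004910
f = 1.004910^(1/-0.0177) = exp(ln(1.004910)/-0.0177) = exp(0.00490/-0.0177)
f = exp(-0.2767) = 0.7583

0.76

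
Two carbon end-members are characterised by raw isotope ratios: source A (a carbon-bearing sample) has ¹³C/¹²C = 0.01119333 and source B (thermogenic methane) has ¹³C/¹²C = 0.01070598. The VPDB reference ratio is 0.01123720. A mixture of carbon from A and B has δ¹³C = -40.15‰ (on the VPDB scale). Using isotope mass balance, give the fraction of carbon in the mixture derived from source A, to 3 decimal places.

0.164

δ_A = (0.01119333/0.01123720 − 1)×1000 = (0.996096 − 1)×1000 = -3.904‰
δ_B = (0.01070598/0.01123720 − 1)×1000 = (0.952727 − 1)×1000 = -47.273‰
f_A = (δ_mix − δ_B)/(δ_A − δ_B) = (-40.15 − (-47.273))/(-3.904 − (-47.273))
f_A = 7.123 / 43.369 = 0.1642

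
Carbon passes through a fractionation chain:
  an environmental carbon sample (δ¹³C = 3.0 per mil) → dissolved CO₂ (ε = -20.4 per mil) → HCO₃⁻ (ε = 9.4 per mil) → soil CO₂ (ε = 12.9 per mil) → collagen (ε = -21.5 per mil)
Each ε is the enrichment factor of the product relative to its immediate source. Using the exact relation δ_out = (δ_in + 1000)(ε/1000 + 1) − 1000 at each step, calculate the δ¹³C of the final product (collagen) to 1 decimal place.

-17.0 per mil

step 1: δ = (3.00 + 1000)·(-20.4/1000 + 1) − 1000 = -17.46 per mil
step 2: δ = (-17.46 + 1000)·(9.4/1000 + 1) − 1000 = -8.23 per mil
step 3: δ = (-8.23 + 1000)·(12.9/1000 + 1) − 1000 = 4.57 per mil
step 4: δ = (4.57 + 1000)·(-21.5/1000 + 1) − 1000 = -17.03 per mil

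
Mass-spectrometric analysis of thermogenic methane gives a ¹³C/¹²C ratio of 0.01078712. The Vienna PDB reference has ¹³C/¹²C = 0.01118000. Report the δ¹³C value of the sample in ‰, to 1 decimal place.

-35.1‰

δ¹³C = (R_sample / R_standard − 1) × 1000
R_sample / R_standard = 0.01078712 / 0.01118000 = 0.964859
δ¹³C = (0.964859 − 1) × 1000 = -35.14‰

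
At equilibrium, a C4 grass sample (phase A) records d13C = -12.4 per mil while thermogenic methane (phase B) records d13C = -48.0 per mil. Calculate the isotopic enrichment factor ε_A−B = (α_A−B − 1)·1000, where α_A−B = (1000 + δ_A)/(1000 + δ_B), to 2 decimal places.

37.39 per mil

α_A−B = (1000 + -12.4) / (1000 + -48.0) = 987.6 / 952.0 = 1.037395
ε_A−B = (1.037395 − 1) × 1000 = 37.395 per mil
(The approximation ε ≈ δ_A − δ_B would give 35.6 per mil.)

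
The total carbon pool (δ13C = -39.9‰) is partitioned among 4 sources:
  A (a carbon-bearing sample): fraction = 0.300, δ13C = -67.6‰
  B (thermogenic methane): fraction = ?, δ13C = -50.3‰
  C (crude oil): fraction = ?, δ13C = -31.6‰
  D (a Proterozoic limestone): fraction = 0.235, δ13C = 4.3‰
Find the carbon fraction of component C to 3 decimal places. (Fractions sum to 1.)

0.148

Let f_C and f_B be the unknown fractions; fractions sum to 1 so f_C + f_B = 0.465.
Mass balance: Σ fᵢ·δᵢ = δ_bulk ⇒ f_C·(-31.6) + f_B·(-50.3) = -39.9 − (-19.269) = -20.631
Substitute f_B = 0.465 − f_C:
f_C·(-31.6 − -50.3) = -20.631 − 0.465×(-50.3) = 2.759
f_C = 2.759 / 18.7 = 0.1475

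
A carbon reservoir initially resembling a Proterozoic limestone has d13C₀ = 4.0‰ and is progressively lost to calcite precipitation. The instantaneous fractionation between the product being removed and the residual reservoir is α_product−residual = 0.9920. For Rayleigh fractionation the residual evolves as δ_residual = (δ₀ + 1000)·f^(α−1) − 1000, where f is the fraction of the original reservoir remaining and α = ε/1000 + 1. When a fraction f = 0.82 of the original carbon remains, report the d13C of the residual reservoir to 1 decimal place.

Rayleigh residual: δ_res = (δ₀ + 1000)·f^(α−1) − 1000
α − 1 = -0.00800
f^(α−1) = 0.82^(-0.00800) = 1.001589
δ_res = (4.0 + 1000) × 1.001589 − 1000 = 1005.595 − 1000 = 5.60‰

5.6‰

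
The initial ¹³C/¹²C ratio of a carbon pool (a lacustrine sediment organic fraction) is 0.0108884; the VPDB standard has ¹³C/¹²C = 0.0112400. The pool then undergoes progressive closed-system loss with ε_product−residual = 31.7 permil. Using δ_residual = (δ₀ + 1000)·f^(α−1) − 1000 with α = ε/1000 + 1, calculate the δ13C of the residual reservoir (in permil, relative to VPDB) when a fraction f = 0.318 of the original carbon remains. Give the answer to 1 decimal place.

δ₀ = (0.0108884/0.0112400 − 1)×1000 = (0.968719 − 1)×1000 = -31.281 permil
α − 1 = ε/1000 = 0.0317
f^(α−1) = 0.318^(0.0317) = 0.964333
δ_res = (-31.281 + 1000) × 0.964333 − 1000 = 934.167 − 1000 = -65.83 permil

-65.8 permil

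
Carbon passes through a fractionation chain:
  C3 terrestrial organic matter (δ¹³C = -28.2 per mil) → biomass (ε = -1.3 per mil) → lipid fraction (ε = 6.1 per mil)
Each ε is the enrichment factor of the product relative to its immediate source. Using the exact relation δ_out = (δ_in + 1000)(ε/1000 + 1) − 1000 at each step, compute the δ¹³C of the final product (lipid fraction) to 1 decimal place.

step 1: δ = (-28.20 + 1000)·(-1.3/1000 + 1) − 1000 = -29.46 per mil
step 2: δ = (-29.46 + 1000)·(6.1/1000 + 1) − 1000 = -23.54 per mil

-23.5 per mil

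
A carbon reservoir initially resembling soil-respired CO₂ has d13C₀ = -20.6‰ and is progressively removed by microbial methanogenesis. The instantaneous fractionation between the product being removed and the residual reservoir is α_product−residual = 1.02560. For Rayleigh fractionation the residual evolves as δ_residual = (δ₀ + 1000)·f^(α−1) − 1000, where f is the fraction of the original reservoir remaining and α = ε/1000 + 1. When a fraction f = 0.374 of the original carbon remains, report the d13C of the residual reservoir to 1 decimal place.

Rayleigh residual: δ_res = (δ₀ + 1000)·f^(α−1) − 1000
α − 1 = 0.02560
f^(α−1) = 0.374^(0.02560) = 0.975137
δ_res = (-20.6 + 1000) × 0.975137 − 1000 = 955.049 − 1000 = -44.95‰

-45.0‰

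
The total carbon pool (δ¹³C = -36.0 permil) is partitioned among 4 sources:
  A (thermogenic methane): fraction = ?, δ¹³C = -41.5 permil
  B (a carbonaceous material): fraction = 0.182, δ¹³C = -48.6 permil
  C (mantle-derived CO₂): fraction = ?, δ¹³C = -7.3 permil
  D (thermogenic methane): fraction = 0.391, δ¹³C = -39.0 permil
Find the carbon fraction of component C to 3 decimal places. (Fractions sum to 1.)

Let f_C and f_A be the unknown fractions; fractions sum to 1 so f_C + f_A = 0.427.
Mass balance: Σ fᵢ·δᵢ = δ_bulk ⇒ f_C·(-7.3) + f_A·(-41.5) = -36.0 − (-24.094) = -11.906
Substitute f_A = 0.427 − f_C:
f_C·(-7.3 − -41.5) = -11.906 − 0.427×(-41.5) = 5.815
f_C = 5.815 / 34.2 = 0.1700

0.170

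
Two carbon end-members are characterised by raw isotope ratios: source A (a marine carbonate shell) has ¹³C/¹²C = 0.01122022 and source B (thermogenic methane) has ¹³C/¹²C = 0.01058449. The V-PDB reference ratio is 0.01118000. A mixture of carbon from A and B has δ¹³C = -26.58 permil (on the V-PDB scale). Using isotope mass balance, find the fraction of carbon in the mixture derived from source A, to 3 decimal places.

δ_A = (0.01122022/0.01118000 − 1)×1000 = (1.003597 − 1)×1000 = 3.597 permil
δ_B = (0.01058449/0.01118000 − 1)×1000 = (0.946734 − 1)×1000 = -53.266 permil
f_A = (δ_mix − δ_B)/(δ_A − δ_B) = (-26.58 − (-53.266))/(3.597 − (-53.266))
f_A = 26.686 / 56.863 = 0.4693

0.469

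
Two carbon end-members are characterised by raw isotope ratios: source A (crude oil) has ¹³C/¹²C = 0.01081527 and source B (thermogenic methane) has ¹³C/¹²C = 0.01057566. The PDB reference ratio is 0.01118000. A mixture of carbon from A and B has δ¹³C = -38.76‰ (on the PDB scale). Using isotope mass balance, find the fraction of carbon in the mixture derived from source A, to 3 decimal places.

0.714

δ_A = (0.01081527/0.01118000 − 1)×1000 = (0.967377 − 1)×1000 = -32.623‰
δ_B = (0.01057566/0.01118000 − 1)×1000 = (0.945945 − 1)×1000 = -54.055‰
f_A = (δ_mix − δ_B)/(δ_A − δ_B) = (-38.76 − (-54.055))/(-32.623 − (-54.055))
f_A = 15.295 / 21.432 = 0.7137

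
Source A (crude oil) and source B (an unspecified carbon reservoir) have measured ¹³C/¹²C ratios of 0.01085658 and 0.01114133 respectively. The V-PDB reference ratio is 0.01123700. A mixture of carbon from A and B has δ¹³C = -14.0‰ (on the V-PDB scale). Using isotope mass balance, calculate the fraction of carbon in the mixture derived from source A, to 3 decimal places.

0.216

δ_A = (0.01085658/0.01123700 − 1)×1000 = (0.966146 − 1)×1000 = -33.854‰
δ_B = (0.01114133/0.01123700 − 1)×1000 = (0.991486 − 1)×1000 = -8.514‰
f_A = (δ_mix − δ_B)/(δ_A − δ_B) = (-14.0 − (-8.514))/(-33.854 − (-8.514))
f_A = -5.486 / -25.340 = 0.2165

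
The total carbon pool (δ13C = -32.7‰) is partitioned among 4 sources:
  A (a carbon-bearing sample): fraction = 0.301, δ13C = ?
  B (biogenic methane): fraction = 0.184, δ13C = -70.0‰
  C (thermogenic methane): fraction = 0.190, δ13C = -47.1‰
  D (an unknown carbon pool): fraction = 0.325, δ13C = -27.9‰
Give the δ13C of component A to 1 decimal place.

-6.0‰

Isotope mass balance: δ_bulk = Σ fᵢ·δᵢ.
-32.7 = 0.301×δ_A + 0.184×(-70.0) + 0.190×(-47.1) + 0.325×(-27.9)
0.301·δ_A = -32.7 − (-30.896) = -1.804
δ_A = -1.804 / 0.301 = -5.99‰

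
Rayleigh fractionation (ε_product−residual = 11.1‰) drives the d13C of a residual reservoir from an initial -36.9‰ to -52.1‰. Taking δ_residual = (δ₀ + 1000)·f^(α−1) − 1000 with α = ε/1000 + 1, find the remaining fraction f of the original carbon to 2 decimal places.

0.24

α − 1 = ε/1000 = 0.0111
(δ_res + 1000)/(δ₀ + 1000) = (-52.1 + 1000)/(-36.9 + 1000) = 947.9/963.1 = 0.984218
f = 0.984218^(1/0.0111) = exp(ln(0.984218)/0.0111) = exp(-0.01591/0.0111)
f = exp(-1.4332) = 0.2386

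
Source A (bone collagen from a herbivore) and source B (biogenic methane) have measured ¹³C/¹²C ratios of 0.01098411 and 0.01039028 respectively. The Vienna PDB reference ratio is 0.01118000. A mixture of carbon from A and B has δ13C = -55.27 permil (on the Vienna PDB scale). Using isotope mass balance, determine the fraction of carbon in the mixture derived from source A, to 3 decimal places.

δ_A = (0.01098411/0.01118000 − 1)×1000 = (0.982479 − 1)×1000 = -17.521 permil
δ_B = (0.01039028/0.01118000 − 1)×1000 = (0.929363 − 1)×1000 = -70.637 permil
f_A = (δ_mix − δ_B)/(δ_A − δ_B) = (-55.27 − (-70.637))/(-17.521 − (-70.637))
f_A = 15.367 / 53.115 = 0.2893

0.289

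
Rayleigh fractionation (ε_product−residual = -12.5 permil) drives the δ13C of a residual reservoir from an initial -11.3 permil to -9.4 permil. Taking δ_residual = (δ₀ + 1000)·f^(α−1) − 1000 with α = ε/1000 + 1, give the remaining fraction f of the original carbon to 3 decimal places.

0.858

α − 1 = ε/1000 = -0.0125
(δ_res + 1000)/(δ₀ + 1000) = (-9.4 + 1000)/(-11.3 + 1000) = 990.6/988.7 = 1.001922
f = 1.001922^(1/-0.0125) = exp(ln(1.001922)/-0.0125) = exp(0.00192/-0.0125)
f = exp(-0.1536) = 0.8576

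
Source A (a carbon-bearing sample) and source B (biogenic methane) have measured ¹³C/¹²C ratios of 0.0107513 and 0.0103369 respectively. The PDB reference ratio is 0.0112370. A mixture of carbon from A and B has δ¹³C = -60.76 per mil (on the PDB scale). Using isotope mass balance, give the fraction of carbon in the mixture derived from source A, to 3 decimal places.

δ_A = (0.0107513/0.0112370 − 1)×1000 = (0.956777 − 1)×1000 = -43.223 per mil
δ_B = (0.0103369/0.0112370 − 1)×1000 = (0.919899 − 1)×1000 = -80.101 per mil
f_A = (δ_mix − δ_B)/(δ_A − δ_B) = (-60.76 − (-80.101))/(-43.223 − (-80.101))
f_A = 19.341 / 36.878 = 0.5245

0.524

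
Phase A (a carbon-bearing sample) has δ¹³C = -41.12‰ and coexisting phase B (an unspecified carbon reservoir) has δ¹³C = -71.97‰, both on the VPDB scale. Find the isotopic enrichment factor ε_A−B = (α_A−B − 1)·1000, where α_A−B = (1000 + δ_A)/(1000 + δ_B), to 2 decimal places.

α_A−B = (1000 + -41.12) / (1000 + -71.97) = 958.88 / 928.03 = 1.033242
ε_A−B = (1.033242 − 1) × 1000 = 33.242‰
(The approximation ε ≈ δ_A − δ_B would give 30.85‰.)

33.24‰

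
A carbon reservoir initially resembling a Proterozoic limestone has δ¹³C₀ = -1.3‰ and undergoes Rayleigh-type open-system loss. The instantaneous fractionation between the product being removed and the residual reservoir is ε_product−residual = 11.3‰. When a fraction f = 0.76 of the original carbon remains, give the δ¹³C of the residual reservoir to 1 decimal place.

-4.4‰

Rayleigh residual: δ_res = (δ₀ + 1000)·f^(α−1) − 1000
α = ε/1000 + 1 = 1.01130, so α − 1 = 0.01130
f^(α−1) = 0.76^(0.01130) = 0.996904
δ_res = (-1.3 + 1000) × 0.996904 − 1000 = 995.608 − 1000 = -4.39‰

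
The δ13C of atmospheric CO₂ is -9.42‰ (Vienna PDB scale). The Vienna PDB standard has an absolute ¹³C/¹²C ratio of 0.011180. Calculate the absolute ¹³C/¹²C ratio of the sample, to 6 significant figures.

0.0110747

R_sample = R_standard × (δ13C/1000 + 1)
R_sample = 0.011180 × (-9.42/1000 + 1) = 0.011180 × 0.990580
R_sample = 0.0110747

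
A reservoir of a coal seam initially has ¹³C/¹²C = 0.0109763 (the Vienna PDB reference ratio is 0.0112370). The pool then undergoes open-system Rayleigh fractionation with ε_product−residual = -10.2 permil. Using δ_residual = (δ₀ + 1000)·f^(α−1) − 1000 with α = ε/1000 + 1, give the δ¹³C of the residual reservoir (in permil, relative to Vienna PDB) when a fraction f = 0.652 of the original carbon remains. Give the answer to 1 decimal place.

δ₀ = (0.0109763/0.0112370 − 1)×1000 = (0.976800 − 1)×1000 = -23.200 permil
α − 1 = ε/1000 = -0.0102
f^(α−1) = 0.652^(-0.0102) = 1.004372
δ_res = (-23.200 + 1000) × 1.004372 − 1000 = 981.071 − 1000 = -18.93 permil

-18.9 permil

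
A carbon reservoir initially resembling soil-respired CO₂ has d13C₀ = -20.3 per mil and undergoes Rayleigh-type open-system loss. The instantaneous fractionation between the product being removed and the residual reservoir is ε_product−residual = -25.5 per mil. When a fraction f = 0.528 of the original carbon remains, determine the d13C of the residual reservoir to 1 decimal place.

Rayleigh residual: δ_res = (δ₀ + 1000)·f^(α−1) − 1000
α = ε/1000 + 1 = 0.97450, so α − 1 = -0.02550
f^(α−1) = 0.528^(-0.02550) = 1.016419
δ_res = (-20.3 + 1000) × 1.016419 − 1000 = 995.786 − 1000 = -4.21 per mil

-4.2 per mil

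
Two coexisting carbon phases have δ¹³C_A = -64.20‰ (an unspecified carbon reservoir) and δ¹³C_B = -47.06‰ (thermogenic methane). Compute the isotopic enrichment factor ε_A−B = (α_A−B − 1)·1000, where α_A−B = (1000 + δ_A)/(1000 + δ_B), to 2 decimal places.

α_A−B = (1000 + -64.20) / (1000 + -47.06) = 935.80 / 952.94 = 0.982014
ε_A−B = (0.982014 − 1) × 1000 = -17.986‰
(The approximation ε ≈ δ_A − δ_B would give -17.14‰.)

-17.99‰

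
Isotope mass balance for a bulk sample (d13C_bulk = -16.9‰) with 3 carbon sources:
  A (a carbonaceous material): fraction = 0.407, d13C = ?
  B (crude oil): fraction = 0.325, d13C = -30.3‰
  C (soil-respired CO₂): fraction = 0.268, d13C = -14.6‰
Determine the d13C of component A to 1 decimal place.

Isotope mass balance: δ_bulk = Σ fᵢ·δᵢ.
-16.9 = 0.407×δ_A + 0.325×(-30.3) + 0.268×(-14.6)
0.407·δ_A = -16.9 − (-13.760) = -3.140
δ_A = -3.140 / 0.407 = -7.71‰

-7.7‰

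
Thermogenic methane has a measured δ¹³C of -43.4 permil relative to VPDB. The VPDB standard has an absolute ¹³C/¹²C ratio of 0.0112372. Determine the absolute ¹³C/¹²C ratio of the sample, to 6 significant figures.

0.0107495

R_sample = R_standard × (δ¹³C/1000 + 1)
R_sample = 0.0112372 × (-43.4/1000 + 1) = 0.0112372 × 0.956600
R_sample = 0.0107495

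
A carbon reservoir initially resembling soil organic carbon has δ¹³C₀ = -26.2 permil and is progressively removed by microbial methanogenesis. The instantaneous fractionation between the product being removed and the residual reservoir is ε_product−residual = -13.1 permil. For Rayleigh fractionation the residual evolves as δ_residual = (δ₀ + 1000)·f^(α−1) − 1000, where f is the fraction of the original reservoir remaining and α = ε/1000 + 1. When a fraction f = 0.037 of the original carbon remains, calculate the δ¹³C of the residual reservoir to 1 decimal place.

16.8 permil

Rayleigh residual: δ_res = (δ₀ + 1000)·f^(α−1) − 1000
α = ε/1000 + 1 = 0.98690, so α − 1 = -0.01310
f^(α−1) = 0.037^(-0.01310) = 1.044135
δ_res = (-26.2 + 1000) × 1.044135 − 1000 = 1016.778 − 1000 = 16.78 permil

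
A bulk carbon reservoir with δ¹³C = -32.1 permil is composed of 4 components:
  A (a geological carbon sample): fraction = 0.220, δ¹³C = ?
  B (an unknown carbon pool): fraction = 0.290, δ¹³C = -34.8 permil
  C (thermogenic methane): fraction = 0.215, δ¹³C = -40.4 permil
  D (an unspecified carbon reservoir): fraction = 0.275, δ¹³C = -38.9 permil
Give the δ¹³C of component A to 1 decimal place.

Isotope mass balance: δ_bulk = Σ fᵢ·δᵢ.
-32.1 = 0.220×δ_A + 0.290×(-34.8) + 0.215×(-40.4) + 0.275×(-38.9)
0.220·δ_A = -32.1 − (-29.475) = -2.625
δ_A = -2.625 / 0.220 = -11.93 permil

-11.9 permil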